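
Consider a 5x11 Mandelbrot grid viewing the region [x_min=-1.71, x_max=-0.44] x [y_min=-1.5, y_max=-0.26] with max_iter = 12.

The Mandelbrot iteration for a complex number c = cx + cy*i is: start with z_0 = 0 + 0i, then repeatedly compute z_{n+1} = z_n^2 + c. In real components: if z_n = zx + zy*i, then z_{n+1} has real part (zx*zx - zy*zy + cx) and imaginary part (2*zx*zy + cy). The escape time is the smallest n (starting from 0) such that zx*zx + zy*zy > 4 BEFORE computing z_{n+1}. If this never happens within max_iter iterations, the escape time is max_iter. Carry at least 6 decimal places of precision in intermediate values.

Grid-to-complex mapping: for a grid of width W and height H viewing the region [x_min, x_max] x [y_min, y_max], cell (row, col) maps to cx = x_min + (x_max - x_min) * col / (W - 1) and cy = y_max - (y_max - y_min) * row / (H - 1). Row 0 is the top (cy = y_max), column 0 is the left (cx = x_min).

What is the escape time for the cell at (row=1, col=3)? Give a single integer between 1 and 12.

Answer: 8

Derivation:
z_0 = 0 + 0i, c = -0.7575 + -0.3840i
Iter 1: z = -0.7575 + -0.3840i, |z|^2 = 0.7213
Iter 2: z = -0.3311 + 0.1978i, |z|^2 = 0.1488
Iter 3: z = -0.6869 + -0.5150i, |z|^2 = 0.7371
Iter 4: z = -0.5508 + 0.3235i, |z|^2 = 0.4081
Iter 5: z = -0.5588 + -0.7404i, |z|^2 = 0.8604
Iter 6: z = -0.9934 + 0.4434i, |z|^2 = 1.1836
Iter 7: z = 0.0328 + -1.2651i, |z|^2 = 1.6015
Iter 8: z = -2.3568 + -0.4670i, |z|^2 = 5.7728
Escaped at iteration 8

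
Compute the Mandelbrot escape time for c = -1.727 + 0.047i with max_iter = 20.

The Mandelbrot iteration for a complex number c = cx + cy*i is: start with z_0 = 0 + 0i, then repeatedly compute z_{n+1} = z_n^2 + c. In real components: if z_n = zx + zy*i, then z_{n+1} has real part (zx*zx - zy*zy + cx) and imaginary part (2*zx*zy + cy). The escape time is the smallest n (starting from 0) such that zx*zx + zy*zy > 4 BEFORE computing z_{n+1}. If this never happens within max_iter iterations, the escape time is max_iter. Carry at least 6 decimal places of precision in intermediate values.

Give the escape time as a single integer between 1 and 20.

Answer: 7

Derivation:
z_0 = 0 + 0i, c = -1.7270 + 0.0470i
Iter 1: z = -1.7270 + 0.0470i, |z|^2 = 2.9847
Iter 2: z = 1.2533 + -0.1153i, |z|^2 = 1.5841
Iter 3: z = -0.1695 + -0.2421i, |z|^2 = 0.0873
Iter 4: z = -1.7569 + 0.1291i, |z|^2 = 3.1033
Iter 5: z = 1.3430 + -0.4065i, |z|^2 = 1.9689
Iter 6: z = -0.0886 + -1.0449i, |z|^2 = 1.0998
Iter 7: z = -2.8110 + 0.2322i, |z|^2 = 7.9559
Escaped at iteration 7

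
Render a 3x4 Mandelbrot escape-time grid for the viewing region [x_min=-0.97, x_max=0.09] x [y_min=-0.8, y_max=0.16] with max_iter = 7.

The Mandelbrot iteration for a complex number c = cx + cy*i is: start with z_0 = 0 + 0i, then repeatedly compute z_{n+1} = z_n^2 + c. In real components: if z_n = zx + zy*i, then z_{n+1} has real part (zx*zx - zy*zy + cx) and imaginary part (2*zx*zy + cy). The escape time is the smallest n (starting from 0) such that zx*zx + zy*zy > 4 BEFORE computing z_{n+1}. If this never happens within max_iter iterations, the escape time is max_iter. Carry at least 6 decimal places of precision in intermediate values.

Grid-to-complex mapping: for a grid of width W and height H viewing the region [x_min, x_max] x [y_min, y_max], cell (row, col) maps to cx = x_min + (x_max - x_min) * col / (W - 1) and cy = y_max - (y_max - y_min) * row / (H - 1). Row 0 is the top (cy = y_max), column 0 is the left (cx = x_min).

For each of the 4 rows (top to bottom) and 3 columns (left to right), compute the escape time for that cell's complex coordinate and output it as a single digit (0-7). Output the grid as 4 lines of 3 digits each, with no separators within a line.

(row=0, col=0): c = -0.9700 + 0.1600i → escape time 7
(row=0, col=1): c = -0.4400 + 0.1600i → escape time 7
(row=0, col=2): c = 0.0900 + 0.1600i → escape time 7
(row=1, col=0): c = -0.9700 + -0.1600i → escape time 7
(row=1, col=1): c = -0.4400 + -0.1600i → escape time 7
(row=1, col=2): c = 0.0900 + -0.1600i → escape time 7
(row=2, col=0): c = -0.9700 + -0.4800i → escape time 5
(row=2, col=1): c = -0.4400 + -0.4800i → escape time 7
(row=2, col=2): c = 0.0900 + -0.4800i → escape time 7
(row=3, col=0): c = -0.9700 + -0.8000i → escape time 3
(row=3, col=1): c = -0.4400 + -0.8000i → escape time 6
(row=3, col=2): c = 0.0900 + -0.8000i → escape time 6

Answer: 777
777
577
366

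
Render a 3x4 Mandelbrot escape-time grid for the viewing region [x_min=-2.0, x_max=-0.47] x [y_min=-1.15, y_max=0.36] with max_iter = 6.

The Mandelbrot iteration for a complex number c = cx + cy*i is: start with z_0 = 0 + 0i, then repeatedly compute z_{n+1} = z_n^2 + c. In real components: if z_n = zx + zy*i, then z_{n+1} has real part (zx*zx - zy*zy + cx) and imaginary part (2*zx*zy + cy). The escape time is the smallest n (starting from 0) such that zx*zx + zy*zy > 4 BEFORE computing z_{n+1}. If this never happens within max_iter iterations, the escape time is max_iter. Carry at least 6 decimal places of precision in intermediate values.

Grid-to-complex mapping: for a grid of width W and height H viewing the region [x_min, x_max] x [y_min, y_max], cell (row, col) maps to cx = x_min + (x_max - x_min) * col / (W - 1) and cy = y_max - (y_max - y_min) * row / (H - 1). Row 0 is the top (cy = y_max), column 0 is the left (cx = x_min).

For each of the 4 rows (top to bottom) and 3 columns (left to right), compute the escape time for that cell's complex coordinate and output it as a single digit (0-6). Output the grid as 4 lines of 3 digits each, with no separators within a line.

Answer: 166
166
136
133

Derivation:
(row=0, col=0): c = -2.0000 + 0.3600i → escape time 1
(row=0, col=1): c = -1.2350 + 0.3600i → escape time 6
(row=0, col=2): c = -0.4700 + 0.3600i → escape time 6
(row=1, col=0): c = -2.0000 + -0.1433i → escape time 1
(row=1, col=1): c = -1.2350 + -0.1433i → escape time 6
(row=1, col=2): c = -0.4700 + -0.1433i → escape time 6
(row=2, col=0): c = -2.0000 + -0.6467i → escape time 1
(row=2, col=1): c = -1.2350 + -0.6467i → escape time 3
(row=2, col=2): c = -0.4700 + -0.6467i → escape time 6
(row=3, col=0): c = -2.0000 + -1.1500i → escape time 1
(row=3, col=1): c = -1.2350 + -1.1500i → escape time 3
(row=3, col=2): c = -0.4700 + -1.1500i → escape time 3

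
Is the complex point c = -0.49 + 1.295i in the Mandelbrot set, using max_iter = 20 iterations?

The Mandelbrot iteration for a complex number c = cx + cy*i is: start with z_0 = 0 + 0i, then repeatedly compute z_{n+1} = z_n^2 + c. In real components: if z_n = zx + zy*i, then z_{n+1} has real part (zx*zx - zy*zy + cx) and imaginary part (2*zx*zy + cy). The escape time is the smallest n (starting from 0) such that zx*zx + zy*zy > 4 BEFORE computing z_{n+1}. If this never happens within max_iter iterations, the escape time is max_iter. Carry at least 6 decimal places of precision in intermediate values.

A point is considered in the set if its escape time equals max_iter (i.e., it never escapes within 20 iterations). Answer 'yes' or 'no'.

z_0 = 0 + 0i, c = -0.4900 + 1.2950i
Iter 1: z = -0.4900 + 1.2950i, |z|^2 = 1.9171
Iter 2: z = -1.9269 + 0.0259i, |z|^2 = 3.7137
Iter 3: z = 3.2224 + 1.1952i, |z|^2 = 11.8121
Escaped at iteration 3

Answer: no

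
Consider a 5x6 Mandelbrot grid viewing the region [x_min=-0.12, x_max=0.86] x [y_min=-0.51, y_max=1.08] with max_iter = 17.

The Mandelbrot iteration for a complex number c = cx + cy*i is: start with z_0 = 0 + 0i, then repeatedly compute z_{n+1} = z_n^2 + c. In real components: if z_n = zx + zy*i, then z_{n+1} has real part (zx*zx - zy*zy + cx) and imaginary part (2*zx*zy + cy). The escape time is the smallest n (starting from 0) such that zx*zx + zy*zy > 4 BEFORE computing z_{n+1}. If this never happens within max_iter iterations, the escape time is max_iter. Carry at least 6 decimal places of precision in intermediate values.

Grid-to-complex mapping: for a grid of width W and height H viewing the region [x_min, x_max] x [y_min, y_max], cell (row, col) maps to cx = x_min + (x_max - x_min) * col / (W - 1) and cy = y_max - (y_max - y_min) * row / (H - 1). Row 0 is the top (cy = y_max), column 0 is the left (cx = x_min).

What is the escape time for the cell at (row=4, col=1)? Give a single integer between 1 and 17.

z_0 = 0 + 0i, c = 0.1250 + -0.1920i
Iter 1: z = 0.1250 + -0.1920i, |z|^2 = 0.0525
Iter 2: z = 0.1038 + -0.2400i, |z|^2 = 0.0684
Iter 3: z = 0.0782 + -0.2418i, |z|^2 = 0.0646
Iter 4: z = 0.0726 + -0.2298i, |z|^2 = 0.0581
Iter 5: z = 0.0775 + -0.2254i, |z|^2 = 0.0568
Iter 6: z = 0.0802 + -0.2269i, |z|^2 = 0.0579
Iter 7: z = 0.0799 + -0.2284i, |z|^2 = 0.0586
Iter 8: z = 0.0792 + -0.2285i, |z|^2 = 0.0585
Iter 9: z = 0.0791 + -0.2282i, |z|^2 = 0.0583
Iter 10: z = 0.0792 + -0.2281i, |z|^2 = 0.0583
Iter 11: z = 0.0792 + -0.2281i, |z|^2 = 0.0583
Iter 12: z = 0.0792 + -0.2282i, |z|^2 = 0.0583
Iter 13: z = 0.0792 + -0.2282i, |z|^2 = 0.0583
Iter 14: z = 0.0792 + -0.2282i, |z|^2 = 0.0583
Iter 15: z = 0.0792 + -0.2281i, |z|^2 = 0.0583
Iter 16: z = 0.0792 + -0.2281i, |z|^2 = 0.0583

Answer: 17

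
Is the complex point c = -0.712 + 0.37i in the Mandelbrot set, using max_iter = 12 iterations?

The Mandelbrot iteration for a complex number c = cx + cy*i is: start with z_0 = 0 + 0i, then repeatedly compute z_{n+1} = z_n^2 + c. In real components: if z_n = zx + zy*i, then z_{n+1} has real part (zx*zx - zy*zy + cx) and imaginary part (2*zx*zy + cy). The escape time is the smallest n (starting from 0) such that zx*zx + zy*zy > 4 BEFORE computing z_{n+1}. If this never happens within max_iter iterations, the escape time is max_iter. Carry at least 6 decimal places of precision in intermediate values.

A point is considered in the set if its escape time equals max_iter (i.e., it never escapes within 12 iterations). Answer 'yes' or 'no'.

z_0 = 0 + 0i, c = -0.7120 + 0.3700i
Iter 1: z = -0.7120 + 0.3700i, |z|^2 = 0.6438
Iter 2: z = -0.3420 + -0.1569i, |z|^2 = 0.1415
Iter 3: z = -0.6197 + 0.4773i, |z|^2 = 0.6118
Iter 4: z = -0.5558 + -0.2215i, |z|^2 = 0.3580
Iter 5: z = -0.4522 + 0.6163i, |z|^2 = 0.5842
Iter 6: z = -0.8873 + -0.1873i, |z|^2 = 0.8224
Iter 7: z = 0.0403 + 0.7024i, |z|^2 = 0.4950
Iter 8: z = -1.2037 + 0.4266i, |z|^2 = 1.6309
Iter 9: z = 0.5550 + -0.6570i, |z|^2 = 0.7396
Iter 10: z = -0.8356 + -0.3592i, |z|^2 = 0.8273
Iter 11: z = -0.1427 + 0.9703i, |z|^2 = 0.9618
Did not escape in 12 iterations → in set

Answer: yes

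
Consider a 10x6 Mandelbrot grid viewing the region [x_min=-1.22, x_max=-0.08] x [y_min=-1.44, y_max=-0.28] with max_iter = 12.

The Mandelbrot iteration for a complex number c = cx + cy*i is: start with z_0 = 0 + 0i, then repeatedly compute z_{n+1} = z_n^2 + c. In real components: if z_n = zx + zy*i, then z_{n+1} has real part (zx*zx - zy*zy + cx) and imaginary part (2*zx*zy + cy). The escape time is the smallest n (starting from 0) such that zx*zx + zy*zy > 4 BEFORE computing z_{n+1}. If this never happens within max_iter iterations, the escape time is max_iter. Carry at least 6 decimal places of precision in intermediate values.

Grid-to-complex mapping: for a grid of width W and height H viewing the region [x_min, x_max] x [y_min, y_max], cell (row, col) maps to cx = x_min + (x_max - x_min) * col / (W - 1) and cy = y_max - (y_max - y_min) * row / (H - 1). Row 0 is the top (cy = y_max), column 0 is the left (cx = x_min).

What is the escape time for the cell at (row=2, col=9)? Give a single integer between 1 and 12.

z_0 = 0 + 0i, c = -0.0800 + -0.7440i
Iter 1: z = -0.0800 + -0.7440i, |z|^2 = 0.5599
Iter 2: z = -0.6271 + -0.6250i, |z|^2 = 0.7839
Iter 3: z = -0.0773 + 0.0399i, |z|^2 = 0.0076
Iter 4: z = -0.0756 + -0.7502i, |z|^2 = 0.5685
Iter 5: z = -0.6370 + -0.6305i, |z|^2 = 0.8034
Iter 6: z = -0.0718 + 0.0593i, |z|^2 = 0.0087
Iter 7: z = -0.0784 + -0.7525i, |z|^2 = 0.5724
Iter 8: z = -0.6401 + -0.6261i, |z|^2 = 0.8017
Iter 9: z = -0.0622 + 0.0575i, |z|^2 = 0.0072
Iter 10: z = -0.0794 + -0.7512i, |z|^2 = 0.5705
Iter 11: z = -0.6379 + -0.6246i, |z|^2 = 0.7971

Answer: 12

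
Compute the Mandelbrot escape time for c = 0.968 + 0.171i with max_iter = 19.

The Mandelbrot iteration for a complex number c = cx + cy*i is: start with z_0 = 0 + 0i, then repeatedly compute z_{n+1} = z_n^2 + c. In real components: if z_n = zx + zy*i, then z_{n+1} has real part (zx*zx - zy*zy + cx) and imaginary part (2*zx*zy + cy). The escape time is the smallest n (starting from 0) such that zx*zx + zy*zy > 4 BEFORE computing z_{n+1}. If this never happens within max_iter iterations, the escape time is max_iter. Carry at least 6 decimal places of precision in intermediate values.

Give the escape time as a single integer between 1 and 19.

z_0 = 0 + 0i, c = 0.9680 + 0.1710i
Iter 1: z = 0.9680 + 0.1710i, |z|^2 = 0.9663
Iter 2: z = 1.8758 + 0.5021i, |z|^2 = 3.7706
Iter 3: z = 4.2345 + 2.0545i, |z|^2 = 22.1520
Escaped at iteration 3

Answer: 3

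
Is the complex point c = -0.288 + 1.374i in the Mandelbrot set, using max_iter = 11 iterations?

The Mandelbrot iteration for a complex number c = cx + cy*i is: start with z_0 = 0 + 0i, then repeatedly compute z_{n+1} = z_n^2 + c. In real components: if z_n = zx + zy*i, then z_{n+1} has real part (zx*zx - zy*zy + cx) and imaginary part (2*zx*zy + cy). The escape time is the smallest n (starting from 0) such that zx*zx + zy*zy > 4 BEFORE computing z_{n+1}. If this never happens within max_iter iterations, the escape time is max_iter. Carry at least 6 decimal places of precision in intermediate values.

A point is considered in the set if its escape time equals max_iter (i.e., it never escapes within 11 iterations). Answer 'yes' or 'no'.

z_0 = 0 + 0i, c = -0.2880 + 1.3740i
Iter 1: z = -0.2880 + 1.3740i, |z|^2 = 1.9708
Iter 2: z = -2.0929 + 0.5826i, |z|^2 = 4.7198
Escaped at iteration 2

Answer: no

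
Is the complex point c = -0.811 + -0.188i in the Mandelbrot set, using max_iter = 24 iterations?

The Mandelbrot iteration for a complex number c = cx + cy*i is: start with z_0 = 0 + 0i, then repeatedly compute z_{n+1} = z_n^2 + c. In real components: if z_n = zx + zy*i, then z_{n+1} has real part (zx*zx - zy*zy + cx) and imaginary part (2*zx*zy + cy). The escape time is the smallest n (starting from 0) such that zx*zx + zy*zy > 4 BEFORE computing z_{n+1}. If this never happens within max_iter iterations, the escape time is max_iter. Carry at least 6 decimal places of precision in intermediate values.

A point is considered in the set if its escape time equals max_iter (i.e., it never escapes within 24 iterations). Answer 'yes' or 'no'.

z_0 = 0 + 0i, c = -0.8110 + -0.1880i
Iter 1: z = -0.8110 + -0.1880i, |z|^2 = 0.6931
Iter 2: z = -0.1886 + 0.1169i, |z|^2 = 0.0493
Iter 3: z = -0.7891 + -0.2321i, |z|^2 = 0.6765
Iter 4: z = -0.2422 + 0.1783i, |z|^2 = 0.0905
Iter 5: z = -0.7841 + -0.2744i, |z|^2 = 0.6902
Iter 6: z = -0.2714 + 0.2423i, |z|^2 = 0.1324
Iter 7: z = -0.7960 + -0.3195i, |z|^2 = 0.7358
Iter 8: z = -0.2794 + 0.3207i, |z|^2 = 0.1809
Iter 9: z = -0.8358 + -0.3672i, |z|^2 = 0.8334
Iter 10: z = -0.2473 + 0.4258i, |z|^2 = 0.2425
Iter 11: z = -0.9312 + -0.3986i, |z|^2 = 1.0260
Iter 12: z = -0.1028 + 0.5544i, |z|^2 = 0.3179
Iter 13: z = -1.1078 + -0.3020i, |z|^2 = 1.3184
Iter 14: z = 0.3250 + 0.4811i, |z|^2 = 0.3371
Iter 15: z = -0.9368 + 0.1247i, |z|^2 = 0.8932
Iter 16: z = 0.0511 + -0.4217i, |z|^2 = 0.1804
Iter 17: z = -0.9862 + -0.2311i, |z|^2 = 1.0260
Iter 18: z = 0.1082 + 0.2678i, |z|^2 = 0.0834
Iter 19: z = -0.8710 + -0.1300i, |z|^2 = 0.7756
Iter 20: z = -0.0692 + 0.0385i, |z|^2 = 0.0063
Iter 21: z = -0.8077 + -0.1933i, |z|^2 = 0.6897
Iter 22: z = -0.1960 + 0.1243i, |z|^2 = 0.0539
Iter 23: z = -0.7880 + -0.2367i, |z|^2 = 0.6770
Did not escape in 24 iterations → in set

Answer: yes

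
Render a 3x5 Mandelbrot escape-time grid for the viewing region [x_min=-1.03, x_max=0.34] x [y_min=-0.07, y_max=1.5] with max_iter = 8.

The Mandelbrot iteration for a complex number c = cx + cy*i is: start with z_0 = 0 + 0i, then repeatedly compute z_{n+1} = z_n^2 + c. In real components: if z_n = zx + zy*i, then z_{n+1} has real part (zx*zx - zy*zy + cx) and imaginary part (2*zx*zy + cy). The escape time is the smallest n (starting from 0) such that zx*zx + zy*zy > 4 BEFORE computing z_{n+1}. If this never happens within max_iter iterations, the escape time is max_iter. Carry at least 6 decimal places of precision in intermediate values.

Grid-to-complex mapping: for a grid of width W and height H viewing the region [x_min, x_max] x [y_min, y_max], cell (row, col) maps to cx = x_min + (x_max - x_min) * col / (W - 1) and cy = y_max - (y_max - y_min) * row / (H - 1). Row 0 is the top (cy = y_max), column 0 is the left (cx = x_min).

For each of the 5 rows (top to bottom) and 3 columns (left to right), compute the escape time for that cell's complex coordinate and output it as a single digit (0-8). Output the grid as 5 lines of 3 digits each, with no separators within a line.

Answer: 222
342
486
888
888

Derivation:
(row=0, col=0): c = -1.0300 + 1.5000i → escape time 2
(row=0, col=1): c = -0.3450 + 1.5000i → escape time 2
(row=0, col=2): c = 0.3400 + 1.5000i → escape time 2
(row=1, col=0): c = -1.0300 + 1.1075i → escape time 3
(row=1, col=1): c = -0.3450 + 1.1075i → escape time 4
(row=1, col=2): c = 0.3400 + 1.1075i → escape time 2
(row=2, col=0): c = -1.0300 + 0.7150i → escape time 4
(row=2, col=1): c = -0.3450 + 0.7150i → escape time 8
(row=2, col=2): c = 0.3400 + 0.7150i → escape time 6
(row=3, col=0): c = -1.0300 + 0.3225i → escape time 8
(row=3, col=1): c = -0.3450 + 0.3225i → escape time 8
(row=3, col=2): c = 0.3400 + 0.3225i → escape time 8
(row=4, col=0): c = -1.0300 + -0.0700i → escape time 8
(row=4, col=1): c = -0.3450 + -0.0700i → escape time 8
(row=4, col=2): c = 0.3400 + -0.0700i → escape time 8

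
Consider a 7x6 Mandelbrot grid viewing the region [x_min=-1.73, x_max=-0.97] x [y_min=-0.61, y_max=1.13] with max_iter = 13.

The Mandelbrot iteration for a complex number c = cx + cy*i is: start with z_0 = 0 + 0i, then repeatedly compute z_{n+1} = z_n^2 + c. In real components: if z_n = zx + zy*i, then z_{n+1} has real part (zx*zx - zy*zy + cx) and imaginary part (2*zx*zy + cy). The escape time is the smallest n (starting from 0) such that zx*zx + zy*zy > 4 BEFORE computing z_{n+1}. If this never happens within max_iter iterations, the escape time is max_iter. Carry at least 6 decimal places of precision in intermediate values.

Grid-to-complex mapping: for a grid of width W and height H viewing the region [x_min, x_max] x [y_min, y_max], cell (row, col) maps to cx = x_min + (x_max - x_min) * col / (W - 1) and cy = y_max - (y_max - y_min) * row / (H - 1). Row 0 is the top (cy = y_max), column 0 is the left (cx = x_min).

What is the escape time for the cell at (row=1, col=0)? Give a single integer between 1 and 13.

Answer: 2

Derivation:
z_0 = 0 + 0i, c = -1.7300 + 0.7820i
Iter 1: z = -1.7300 + 0.7820i, |z|^2 = 3.6044
Iter 2: z = 0.6514 + -1.9237i, |z|^2 = 4.1250
Escaped at iteration 2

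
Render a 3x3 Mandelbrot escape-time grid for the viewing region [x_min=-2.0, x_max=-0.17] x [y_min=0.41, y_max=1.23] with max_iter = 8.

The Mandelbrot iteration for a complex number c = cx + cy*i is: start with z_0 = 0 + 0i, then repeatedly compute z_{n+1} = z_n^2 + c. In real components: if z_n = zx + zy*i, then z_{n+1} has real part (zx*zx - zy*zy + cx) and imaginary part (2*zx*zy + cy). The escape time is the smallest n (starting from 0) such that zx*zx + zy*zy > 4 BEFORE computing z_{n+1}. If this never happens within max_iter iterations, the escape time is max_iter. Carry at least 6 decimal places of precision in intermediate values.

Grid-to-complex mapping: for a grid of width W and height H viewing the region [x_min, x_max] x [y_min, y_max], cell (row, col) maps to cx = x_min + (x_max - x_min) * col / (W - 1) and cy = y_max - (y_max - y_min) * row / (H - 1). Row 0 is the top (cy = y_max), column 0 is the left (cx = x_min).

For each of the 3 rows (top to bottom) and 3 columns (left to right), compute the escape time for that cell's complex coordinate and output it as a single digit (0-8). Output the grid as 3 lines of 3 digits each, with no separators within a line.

(row=0, col=0): c = -2.0000 + 1.2300i → escape time 1
(row=0, col=1): c = -1.0850 + 1.2300i → escape time 2
(row=0, col=2): c = -0.1700 + 1.2300i → escape time 3
(row=1, col=0): c = -2.0000 + 0.8200i → escape time 1
(row=1, col=1): c = -1.0850 + 0.8200i → escape time 3
(row=1, col=2): c = -0.1700 + 0.8200i → escape time 8
(row=2, col=0): c = -2.0000 + 0.4100i → escape time 1
(row=2, col=1): c = -1.0850 + 0.4100i → escape time 6
(row=2, col=2): c = -0.1700 + 0.4100i → escape time 8

Answer: 123
138
168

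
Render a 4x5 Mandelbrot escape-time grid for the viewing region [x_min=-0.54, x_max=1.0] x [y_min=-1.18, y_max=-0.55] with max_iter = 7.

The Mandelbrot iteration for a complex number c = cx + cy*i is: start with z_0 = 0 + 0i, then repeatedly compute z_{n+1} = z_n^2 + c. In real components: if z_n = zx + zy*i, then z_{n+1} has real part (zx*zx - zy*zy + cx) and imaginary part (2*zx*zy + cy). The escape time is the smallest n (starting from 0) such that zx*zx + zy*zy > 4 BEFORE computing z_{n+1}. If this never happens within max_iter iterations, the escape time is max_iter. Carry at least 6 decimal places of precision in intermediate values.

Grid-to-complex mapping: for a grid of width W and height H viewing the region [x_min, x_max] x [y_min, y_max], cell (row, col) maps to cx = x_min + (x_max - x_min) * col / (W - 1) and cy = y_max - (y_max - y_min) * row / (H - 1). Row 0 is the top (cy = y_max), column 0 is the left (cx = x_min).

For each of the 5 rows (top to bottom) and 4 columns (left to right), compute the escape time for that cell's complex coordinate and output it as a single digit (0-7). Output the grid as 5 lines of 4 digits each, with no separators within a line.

Answer: 7752
7742
4732
4722
3322

Derivation:
(row=0, col=0): c = -0.5400 + -0.5500i → escape time 7
(row=0, col=1): c = -0.0267 + -0.5500i → escape time 7
(row=0, col=2): c = 0.4867 + -0.5500i → escape time 5
(row=0, col=3): c = 1.0000 + -0.5500i → escape time 2
(row=1, col=0): c = -0.5400 + -0.7075i → escape time 7
(row=1, col=1): c = -0.0267 + -0.7075i → escape time 7
(row=1, col=2): c = 0.4867 + -0.7075i → escape time 4
(row=1, col=3): c = 1.0000 + -0.7075i → escape time 2
(row=2, col=0): c = -0.5400 + -0.8650i → escape time 4
(row=2, col=1): c = -0.0267 + -0.8650i → escape time 7
(row=2, col=2): c = 0.4867 + -0.8650i → escape time 3
(row=2, col=3): c = 1.0000 + -0.8650i → escape time 2
(row=3, col=0): c = -0.5400 + -1.0225i → escape time 4
(row=3, col=1): c = -0.0267 + -1.0225i → escape time 7
(row=3, col=2): c = 0.4867 + -1.0225i → escape time 2
(row=3, col=3): c = 1.0000 + -1.0225i → escape time 2
(row=4, col=0): c = -0.5400 + -1.1800i → escape time 3
(row=4, col=1): c = -0.0267 + -1.1800i → escape time 3
(row=4, col=2): c = 0.4867 + -1.1800i → escape time 2
(row=4, col=3): c = 1.0000 + -1.1800i → escape time 2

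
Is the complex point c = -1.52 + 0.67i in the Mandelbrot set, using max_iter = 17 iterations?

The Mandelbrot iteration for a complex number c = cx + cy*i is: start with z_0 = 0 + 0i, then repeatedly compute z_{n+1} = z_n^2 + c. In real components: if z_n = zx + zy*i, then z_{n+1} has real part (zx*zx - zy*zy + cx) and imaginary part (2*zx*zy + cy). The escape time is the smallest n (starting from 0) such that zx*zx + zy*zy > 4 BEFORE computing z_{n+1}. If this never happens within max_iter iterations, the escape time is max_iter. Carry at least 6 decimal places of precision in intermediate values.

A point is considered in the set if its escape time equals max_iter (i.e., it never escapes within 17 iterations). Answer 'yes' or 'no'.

z_0 = 0 + 0i, c = -1.5200 + 0.6700i
Iter 1: z = -1.5200 + 0.6700i, |z|^2 = 2.7593
Iter 2: z = 0.3415 + -1.3668i, |z|^2 = 1.9848
Iter 3: z = -3.2715 + -0.2635i, |z|^2 = 10.7723
Escaped at iteration 3

Answer: no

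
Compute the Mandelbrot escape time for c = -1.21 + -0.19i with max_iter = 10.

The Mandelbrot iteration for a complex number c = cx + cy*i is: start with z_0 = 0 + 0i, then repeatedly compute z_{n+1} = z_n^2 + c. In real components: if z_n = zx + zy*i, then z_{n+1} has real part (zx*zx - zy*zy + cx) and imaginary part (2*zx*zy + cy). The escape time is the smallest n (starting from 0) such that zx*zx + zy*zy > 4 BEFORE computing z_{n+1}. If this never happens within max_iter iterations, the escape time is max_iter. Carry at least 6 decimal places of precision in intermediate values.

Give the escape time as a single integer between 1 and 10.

Answer: 10

Derivation:
z_0 = 0 + 0i, c = -1.2100 + -0.1900i
Iter 1: z = -1.2100 + -0.1900i, |z|^2 = 1.5002
Iter 2: z = 0.2180 + 0.2698i, |z|^2 = 0.1203
Iter 3: z = -1.2353 + -0.0724i, |z|^2 = 1.5311
Iter 4: z = 0.3107 + -0.0112i, |z|^2 = 0.0966
Iter 5: z = -1.1136 + -0.1970i, |z|^2 = 1.2790
Iter 6: z = -0.0086 + 0.2487i, |z|^2 = 0.0619
Iter 7: z = -1.2718 + -0.1943i, |z|^2 = 1.6552
Iter 8: z = 0.3697 + 0.3042i, |z|^2 = 0.2292
Iter 9: z = -1.1659 + 0.0349i, |z|^2 = 1.3605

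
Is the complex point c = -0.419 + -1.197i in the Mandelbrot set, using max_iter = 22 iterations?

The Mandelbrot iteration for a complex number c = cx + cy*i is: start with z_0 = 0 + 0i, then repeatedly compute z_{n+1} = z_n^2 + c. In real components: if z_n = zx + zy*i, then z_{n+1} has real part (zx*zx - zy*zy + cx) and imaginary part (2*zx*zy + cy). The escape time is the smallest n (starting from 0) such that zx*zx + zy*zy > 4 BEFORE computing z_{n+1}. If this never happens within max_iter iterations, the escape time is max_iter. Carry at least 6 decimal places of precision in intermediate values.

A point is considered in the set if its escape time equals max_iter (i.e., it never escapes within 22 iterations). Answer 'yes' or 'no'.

z_0 = 0 + 0i, c = -0.4190 + -1.1970i
Iter 1: z = -0.4190 + -1.1970i, |z|^2 = 1.6084
Iter 2: z = -1.6762 + -0.1939i, |z|^2 = 2.8474
Iter 3: z = 2.3532 + -0.5469i, |z|^2 = 5.8367
Escaped at iteration 3

Answer: no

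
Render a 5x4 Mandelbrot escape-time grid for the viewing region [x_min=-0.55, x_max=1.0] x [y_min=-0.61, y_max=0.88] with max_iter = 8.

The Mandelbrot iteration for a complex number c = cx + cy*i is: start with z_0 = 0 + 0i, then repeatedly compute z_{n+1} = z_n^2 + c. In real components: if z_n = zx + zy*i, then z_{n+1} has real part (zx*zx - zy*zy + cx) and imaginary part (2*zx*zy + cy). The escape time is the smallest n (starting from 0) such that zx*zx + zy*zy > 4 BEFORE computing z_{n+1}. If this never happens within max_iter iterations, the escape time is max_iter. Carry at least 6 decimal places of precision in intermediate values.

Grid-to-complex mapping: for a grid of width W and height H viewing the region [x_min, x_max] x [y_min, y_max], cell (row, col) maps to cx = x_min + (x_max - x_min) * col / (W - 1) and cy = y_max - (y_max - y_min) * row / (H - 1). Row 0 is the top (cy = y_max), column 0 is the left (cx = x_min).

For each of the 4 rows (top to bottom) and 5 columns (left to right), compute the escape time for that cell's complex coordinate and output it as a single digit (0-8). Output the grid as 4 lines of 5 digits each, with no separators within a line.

Answer: 48432
88842
88842
88832

Derivation:
(row=0, col=0): c = -0.5500 + 0.8800i → escape time 4
(row=0, col=1): c = -0.1625 + 0.8800i → escape time 8
(row=0, col=2): c = 0.2250 + 0.8800i → escape time 4
(row=0, col=3): c = 0.6125 + 0.8800i → escape time 3
(row=0, col=4): c = 1.0000 + 0.8800i → escape time 2
(row=1, col=0): c = -0.5500 + 0.3833i → escape time 8
(row=1, col=1): c = -0.1625 + 0.3833i → escape time 8
(row=1, col=2): c = 0.2250 + 0.3833i → escape time 8
(row=1, col=3): c = 0.6125 + 0.3833i → escape time 4
(row=1, col=4): c = 1.0000 + 0.3833i → escape time 2
(row=2, col=0): c = -0.5500 + -0.1133i → escape time 8
(row=2, col=1): c = -0.1625 + -0.1133i → escape time 8
(row=2, col=2): c = 0.2250 + -0.1133i → escape time 8
(row=2, col=3): c = 0.6125 + -0.1133i → escape time 4
(row=2, col=4): c = 1.0000 + -0.1133i → escape time 2
(row=3, col=0): c = -0.5500 + -0.6100i → escape time 8
(row=3, col=1): c = -0.1625 + -0.6100i → escape time 8
(row=3, col=2): c = 0.2250 + -0.6100i → escape time 8
(row=3, col=3): c = 0.6125 + -0.6100i → escape time 3
(row=3, col=4): c = 1.0000 + -0.6100i → escape time 2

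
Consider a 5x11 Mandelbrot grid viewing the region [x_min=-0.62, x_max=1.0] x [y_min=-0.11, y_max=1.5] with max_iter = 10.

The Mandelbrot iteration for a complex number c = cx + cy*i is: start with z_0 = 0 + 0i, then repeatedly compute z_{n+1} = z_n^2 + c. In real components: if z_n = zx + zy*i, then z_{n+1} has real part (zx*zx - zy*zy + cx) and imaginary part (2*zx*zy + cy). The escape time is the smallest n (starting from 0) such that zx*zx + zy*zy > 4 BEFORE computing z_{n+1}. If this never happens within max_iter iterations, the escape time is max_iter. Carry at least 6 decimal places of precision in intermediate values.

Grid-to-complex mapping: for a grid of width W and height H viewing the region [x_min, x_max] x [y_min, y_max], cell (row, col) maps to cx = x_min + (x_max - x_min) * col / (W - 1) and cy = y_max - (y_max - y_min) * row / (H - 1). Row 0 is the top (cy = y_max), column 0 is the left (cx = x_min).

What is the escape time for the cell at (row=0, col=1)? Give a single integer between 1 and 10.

Answer: 2

Derivation:
z_0 = 0 + 0i, c = -0.2150 + 1.5000i
Iter 1: z = -0.2150 + 1.5000i, |z|^2 = 2.2962
Iter 2: z = -2.4188 + 0.8550i, |z|^2 = 6.5815
Escaped at iteration 2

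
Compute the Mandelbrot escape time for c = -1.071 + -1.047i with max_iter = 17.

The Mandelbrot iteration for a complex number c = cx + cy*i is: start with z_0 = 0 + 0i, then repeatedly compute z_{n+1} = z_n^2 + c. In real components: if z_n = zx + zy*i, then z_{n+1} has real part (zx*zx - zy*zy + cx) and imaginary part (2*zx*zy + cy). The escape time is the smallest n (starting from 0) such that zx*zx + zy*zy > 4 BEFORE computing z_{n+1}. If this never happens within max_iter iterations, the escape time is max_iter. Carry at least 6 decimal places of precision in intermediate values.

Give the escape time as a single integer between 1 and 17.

z_0 = 0 + 0i, c = -1.0710 + -1.0470i
Iter 1: z = -1.0710 + -1.0470i, |z|^2 = 2.2432
Iter 2: z = -1.0202 + 1.1957i, |z|^2 = 2.4704
Iter 3: z = -1.4599 + -3.4866i, |z|^2 = 14.2875
Escaped at iteration 3

Answer: 3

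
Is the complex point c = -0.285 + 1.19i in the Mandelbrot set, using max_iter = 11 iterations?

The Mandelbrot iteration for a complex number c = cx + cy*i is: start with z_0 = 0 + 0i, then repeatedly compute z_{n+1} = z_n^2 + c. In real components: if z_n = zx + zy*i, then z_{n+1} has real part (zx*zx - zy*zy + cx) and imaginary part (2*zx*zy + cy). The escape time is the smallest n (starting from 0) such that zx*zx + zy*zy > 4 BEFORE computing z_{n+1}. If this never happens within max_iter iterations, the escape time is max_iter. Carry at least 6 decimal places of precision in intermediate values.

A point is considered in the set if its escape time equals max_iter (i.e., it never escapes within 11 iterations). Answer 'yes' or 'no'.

z_0 = 0 + 0i, c = -0.2850 + 1.1900i
Iter 1: z = -0.2850 + 1.1900i, |z|^2 = 1.4973
Iter 2: z = -1.6199 + 0.5117i, |z|^2 = 2.8858
Iter 3: z = 2.0772 + -0.4678i, |z|^2 = 4.5334
Escaped at iteration 3

Answer: no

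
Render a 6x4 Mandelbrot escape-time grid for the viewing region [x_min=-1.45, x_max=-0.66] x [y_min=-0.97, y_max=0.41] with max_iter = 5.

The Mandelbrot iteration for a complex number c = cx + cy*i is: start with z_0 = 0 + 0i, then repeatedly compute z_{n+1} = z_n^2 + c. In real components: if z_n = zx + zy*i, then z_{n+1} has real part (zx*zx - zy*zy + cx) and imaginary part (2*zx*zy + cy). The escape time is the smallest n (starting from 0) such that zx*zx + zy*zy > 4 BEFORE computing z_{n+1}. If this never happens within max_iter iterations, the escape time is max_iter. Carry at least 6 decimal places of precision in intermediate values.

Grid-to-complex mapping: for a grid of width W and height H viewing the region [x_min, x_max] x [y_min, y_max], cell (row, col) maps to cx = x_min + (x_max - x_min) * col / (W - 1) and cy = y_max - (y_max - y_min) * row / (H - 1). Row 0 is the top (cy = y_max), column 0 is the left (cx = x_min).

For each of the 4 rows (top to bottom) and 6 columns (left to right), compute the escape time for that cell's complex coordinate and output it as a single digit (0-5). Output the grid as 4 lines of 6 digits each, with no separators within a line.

Answer: 455555
555555
345555
333334

Derivation:
(row=0, col=0): c = -1.4500 + 0.4100i → escape time 4
(row=0, col=1): c = -1.2920 + 0.4100i → escape time 5
(row=0, col=2): c = -1.1340 + 0.4100i → escape time 5
(row=0, col=3): c = -0.9760 + 0.4100i → escape time 5
(row=0, col=4): c = -0.8180 + 0.4100i → escape time 5
(row=0, col=5): c = -0.6600 + 0.4100i → escape time 5
(row=1, col=0): c = -1.4500 + -0.0500i → escape time 5
(row=1, col=1): c = -1.2920 + -0.0500i → escape time 5
(row=1, col=2): c = -1.1340 + -0.0500i → escape time 5
(row=1, col=3): c = -0.9760 + -0.0500i → escape time 5
(row=1, col=4): c = -0.8180 + -0.0500i → escape time 5
(row=1, col=5): c = -0.6600 + -0.0500i → escape time 5
(row=2, col=0): c = -1.4500 + -0.5100i → escape time 3
(row=2, col=1): c = -1.2920 + -0.5100i → escape time 4
(row=2, col=2): c = -1.1340 + -0.5100i → escape time 5
(row=2, col=3): c = -0.9760 + -0.5100i → escape time 5
(row=2, col=4): c = -0.8180 + -0.5100i → escape time 5
(row=2, col=5): c = -0.6600 + -0.5100i → escape time 5
(row=3, col=0): c = -1.4500 + -0.9700i → escape time 3
(row=3, col=1): c = -1.2920 + -0.9700i → escape time 3
(row=3, col=2): c = -1.1340 + -0.9700i → escape time 3
(row=3, col=3): c = -0.9760 + -0.9700i → escape time 3
(row=3, col=4): c = -0.8180 + -0.9700i → escape time 3
(row=3, col=5): c = -0.6600 + -0.9700i → escape time 4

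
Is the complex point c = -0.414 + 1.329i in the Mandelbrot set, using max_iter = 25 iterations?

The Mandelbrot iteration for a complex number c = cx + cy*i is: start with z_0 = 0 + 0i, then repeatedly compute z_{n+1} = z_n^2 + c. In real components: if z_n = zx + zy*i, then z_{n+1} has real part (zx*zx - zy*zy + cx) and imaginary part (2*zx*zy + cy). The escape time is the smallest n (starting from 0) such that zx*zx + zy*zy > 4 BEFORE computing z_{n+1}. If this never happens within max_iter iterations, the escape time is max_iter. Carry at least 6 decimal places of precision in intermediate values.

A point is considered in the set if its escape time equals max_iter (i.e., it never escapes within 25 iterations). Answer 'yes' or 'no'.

z_0 = 0 + 0i, c = -0.4140 + 1.3290i
Iter 1: z = -0.4140 + 1.3290i, |z|^2 = 1.9376
Iter 2: z = -2.0088 + 0.2286i, |z|^2 = 4.0877
Escaped at iteration 2

Answer: no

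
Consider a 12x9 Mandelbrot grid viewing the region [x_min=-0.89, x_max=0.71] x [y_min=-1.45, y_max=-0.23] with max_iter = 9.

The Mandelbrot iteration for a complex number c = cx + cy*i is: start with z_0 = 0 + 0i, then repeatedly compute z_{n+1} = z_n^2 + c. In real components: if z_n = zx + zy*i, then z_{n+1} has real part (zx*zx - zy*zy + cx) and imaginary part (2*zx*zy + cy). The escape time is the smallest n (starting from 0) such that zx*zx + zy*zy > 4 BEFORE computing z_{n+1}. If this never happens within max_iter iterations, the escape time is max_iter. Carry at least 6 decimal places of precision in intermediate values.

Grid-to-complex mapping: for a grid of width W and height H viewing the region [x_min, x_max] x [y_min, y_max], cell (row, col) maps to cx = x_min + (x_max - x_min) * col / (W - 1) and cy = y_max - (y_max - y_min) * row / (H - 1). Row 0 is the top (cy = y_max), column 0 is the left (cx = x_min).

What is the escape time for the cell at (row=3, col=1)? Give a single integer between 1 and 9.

z_0 = 0 + 0i, c = -0.7445 + -0.6875i
Iter 1: z = -0.7445 + -0.6875i, |z|^2 = 1.0270
Iter 2: z = -0.6629 + 0.3362i, |z|^2 = 0.5524
Iter 3: z = -0.4182 + -1.1333i, |z|^2 = 1.4592
Iter 4: z = -1.8539 + 0.2604i, |z|^2 = 3.5049
Iter 5: z = 2.6247 + -1.6532i, |z|^2 = 9.6219
Escaped at iteration 5

Answer: 5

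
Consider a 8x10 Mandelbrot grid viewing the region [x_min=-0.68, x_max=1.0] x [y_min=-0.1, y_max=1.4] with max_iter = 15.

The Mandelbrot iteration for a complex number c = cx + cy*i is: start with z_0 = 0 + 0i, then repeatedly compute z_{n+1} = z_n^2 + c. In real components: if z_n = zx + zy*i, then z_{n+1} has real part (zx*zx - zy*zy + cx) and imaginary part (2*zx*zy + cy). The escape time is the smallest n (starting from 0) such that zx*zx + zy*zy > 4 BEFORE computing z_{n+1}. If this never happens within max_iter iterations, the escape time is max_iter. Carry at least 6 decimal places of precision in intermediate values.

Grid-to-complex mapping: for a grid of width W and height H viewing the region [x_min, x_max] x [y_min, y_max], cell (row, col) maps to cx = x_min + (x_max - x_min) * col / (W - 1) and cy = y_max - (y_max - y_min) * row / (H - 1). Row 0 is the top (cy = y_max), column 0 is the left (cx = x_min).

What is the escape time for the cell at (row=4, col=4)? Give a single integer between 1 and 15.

z_0 = 0 + 0i, c = 0.2800 + 0.7333i
Iter 1: z = 0.2800 + 0.7333i, |z|^2 = 0.6162
Iter 2: z = -0.1794 + 1.1440i, |z|^2 = 1.3409
Iter 3: z = -0.9966 + 0.3229i, |z|^2 = 1.0974
Iter 4: z = 1.1689 + 0.0897i, |z|^2 = 1.3743
Iter 5: z = 1.6382 + 0.9431i, |z|^2 = 3.5730
Iter 6: z = 2.0742 + 3.8232i, |z|^2 = 18.9191
Escaped at iteration 6

Answer: 6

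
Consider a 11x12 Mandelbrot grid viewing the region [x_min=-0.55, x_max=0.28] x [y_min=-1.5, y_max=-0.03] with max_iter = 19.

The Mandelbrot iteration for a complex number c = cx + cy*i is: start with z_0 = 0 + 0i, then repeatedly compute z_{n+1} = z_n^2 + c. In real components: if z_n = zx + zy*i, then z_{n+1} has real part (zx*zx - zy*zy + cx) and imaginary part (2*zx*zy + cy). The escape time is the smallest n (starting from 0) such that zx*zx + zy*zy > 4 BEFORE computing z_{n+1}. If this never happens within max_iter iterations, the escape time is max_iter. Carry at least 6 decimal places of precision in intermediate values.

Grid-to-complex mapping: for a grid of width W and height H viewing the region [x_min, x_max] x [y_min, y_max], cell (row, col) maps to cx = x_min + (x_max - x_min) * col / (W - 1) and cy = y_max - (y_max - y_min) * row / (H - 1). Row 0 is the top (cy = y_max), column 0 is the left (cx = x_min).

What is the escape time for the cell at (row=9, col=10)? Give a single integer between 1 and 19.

z_0 = 0 + 0i, c = 0.2800 + -1.2327i
Iter 1: z = 0.2800 + -1.2327i, |z|^2 = 1.5980
Iter 2: z = -1.1612 + -1.9231i, |z|^2 = 5.0466
Escaped at iteration 2

Answer: 2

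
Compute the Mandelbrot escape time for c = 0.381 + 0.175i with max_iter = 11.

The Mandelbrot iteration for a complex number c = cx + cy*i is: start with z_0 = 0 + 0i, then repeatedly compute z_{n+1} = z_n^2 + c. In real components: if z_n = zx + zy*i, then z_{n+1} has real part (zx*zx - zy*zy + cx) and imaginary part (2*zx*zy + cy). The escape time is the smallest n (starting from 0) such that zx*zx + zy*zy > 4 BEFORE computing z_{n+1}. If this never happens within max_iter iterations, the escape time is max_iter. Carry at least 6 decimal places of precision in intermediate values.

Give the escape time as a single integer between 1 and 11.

z_0 = 0 + 0i, c = 0.3810 + 0.1750i
Iter 1: z = 0.3810 + 0.1750i, |z|^2 = 0.1758
Iter 2: z = 0.4955 + 0.3084i, |z|^2 = 0.3406
Iter 3: z = 0.5315 + 0.4806i, |z|^2 = 0.5134
Iter 4: z = 0.4325 + 0.6859i, |z|^2 = 0.6574
Iter 5: z = 0.0977 + 0.7683i, |z|^2 = 0.5997
Iter 6: z = -0.1997 + 0.3251i, |z|^2 = 0.1455
Iter 7: z = 0.3152 + 0.0452i, |z|^2 = 0.1014
Iter 8: z = 0.4783 + 0.2035i, |z|^2 = 0.2702
Iter 9: z = 0.5684 + 0.3697i, |z|^2 = 0.4597
Iter 10: z = 0.5674 + 0.5952i, |z|^2 = 0.6762

Answer: 11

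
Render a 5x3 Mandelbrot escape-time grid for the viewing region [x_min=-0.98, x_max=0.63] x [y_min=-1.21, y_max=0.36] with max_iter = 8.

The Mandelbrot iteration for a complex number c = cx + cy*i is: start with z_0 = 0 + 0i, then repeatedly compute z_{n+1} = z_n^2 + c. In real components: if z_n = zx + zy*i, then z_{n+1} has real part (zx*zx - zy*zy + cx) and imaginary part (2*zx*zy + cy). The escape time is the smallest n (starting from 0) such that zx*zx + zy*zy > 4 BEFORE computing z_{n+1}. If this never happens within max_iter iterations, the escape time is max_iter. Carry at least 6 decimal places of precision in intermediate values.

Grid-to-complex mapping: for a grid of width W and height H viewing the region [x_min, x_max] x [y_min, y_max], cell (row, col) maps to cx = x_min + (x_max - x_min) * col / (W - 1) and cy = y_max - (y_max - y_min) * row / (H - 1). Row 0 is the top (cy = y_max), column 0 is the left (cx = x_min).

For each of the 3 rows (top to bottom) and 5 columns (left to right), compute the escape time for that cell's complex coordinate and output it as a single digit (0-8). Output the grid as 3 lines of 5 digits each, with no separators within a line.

Answer: 88884
68883
33322

Derivation:
(row=0, col=0): c = -0.9800 + 0.3600i → escape time 8
(row=0, col=1): c = -0.5775 + 0.3600i → escape time 8
(row=0, col=2): c = -0.1750 + 0.3600i → escape time 8
(row=0, col=3): c = 0.2275 + 0.3600i → escape time 8
(row=0, col=4): c = 0.6300 + 0.3600i → escape time 4
(row=1, col=0): c = -0.9800 + -0.4250i → escape time 6
(row=1, col=1): c = -0.5775 + -0.4250i → escape time 8
(row=1, col=2): c = -0.1750 + -0.4250i → escape time 8
(row=1, col=3): c = 0.2275 + -0.4250i → escape time 8
(row=1, col=4): c = 0.6300 + -0.4250i → escape time 3
(row=2, col=0): c = -0.9800 + -1.2100i → escape time 3
(row=2, col=1): c = -0.5775 + -1.2100i → escape time 3
(row=2, col=2): c = -0.1750 + -1.2100i → escape time 3
(row=2, col=3): c = 0.2275 + -1.2100i → escape time 2
(row=2, col=4): c = 0.6300 + -1.2100i → escape time 2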